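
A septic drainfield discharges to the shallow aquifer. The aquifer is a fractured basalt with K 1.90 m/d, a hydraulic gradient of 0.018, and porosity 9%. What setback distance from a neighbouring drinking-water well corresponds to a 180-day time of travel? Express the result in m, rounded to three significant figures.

Specific discharge q = 1.90 × 0.018 = 0.03420 m/d
Seepage velocity v = q / n = 0.03420 / 0.09 = 0.3800 m/d
L = v × T = 0.3800 × 180 = 68.40 m

68.4 m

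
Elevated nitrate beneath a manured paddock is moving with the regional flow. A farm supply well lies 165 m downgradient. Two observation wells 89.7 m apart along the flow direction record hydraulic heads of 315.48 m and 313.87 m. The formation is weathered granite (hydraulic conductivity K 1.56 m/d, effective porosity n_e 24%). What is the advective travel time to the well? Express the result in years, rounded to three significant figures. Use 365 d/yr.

3.87 years

Hydraulic gradient i = (315.48 − 313.87) / 89.7 = 1.61 / 89.7 = 0.01795
Darcy flux q = K·i = 1.56 × 0.01795 = 0.02800 m/d
Seepage velocity v = q / n = 0.02800 / 0.24 = 0.1167 m/d
t = L / v = 165 / 0.1167 = 1414 d
   = 1414 / 365 = 3.87 yr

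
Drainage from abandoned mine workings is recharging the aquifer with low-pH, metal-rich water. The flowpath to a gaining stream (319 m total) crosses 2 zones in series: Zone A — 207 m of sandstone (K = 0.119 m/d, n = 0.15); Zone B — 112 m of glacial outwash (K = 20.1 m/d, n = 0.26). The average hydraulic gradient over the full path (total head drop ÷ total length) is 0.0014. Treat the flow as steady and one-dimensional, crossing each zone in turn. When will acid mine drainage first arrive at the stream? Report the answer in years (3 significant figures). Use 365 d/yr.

644 years

Continuity: the same q passes through each zone, so ΔH = q·Σ(L_j/K_j) — the zones act as resistances in series.
Σ(L/K) = 207/0.119 + 112/20.1 = 1739 + 5.572 = 1745 d
K_eq = L_total / Σ(L/K) = 319 / 1745 = 0.1828 m/d
q = K_eq · i = 0.1828 × 0.0014 = 2.559e-4 m/d (same in every zone)
Zone A: v = q/n = 2.559e-4/0.15 = 0.001706 m/d → t_A = 207/0.001706 = 121300 d
Zone B: v = q/n = 2.559e-4/0.26 = 9.843e-4 m/d → t_B = 112/9.843e-4 = 113800 d
Total t = 121300 + 113800 = 235100 d
   = 235100 / 365 = 644 yr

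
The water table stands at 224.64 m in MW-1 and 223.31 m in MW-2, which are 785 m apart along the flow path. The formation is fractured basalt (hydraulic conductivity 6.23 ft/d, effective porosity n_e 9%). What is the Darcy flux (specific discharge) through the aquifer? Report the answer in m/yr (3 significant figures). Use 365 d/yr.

Hydraulic gradient i = (224.64 − 223.31) / 785 = 1.33 / 785 = 0.001694
K = 6.23 ft/d × 0.3048 = 1.899 m/d
q = Ki = 1.899 × 0.001694 = 0.003217 m/d
   = 0.003217 × 365 = 1.17 m/yr

1.17 m/yr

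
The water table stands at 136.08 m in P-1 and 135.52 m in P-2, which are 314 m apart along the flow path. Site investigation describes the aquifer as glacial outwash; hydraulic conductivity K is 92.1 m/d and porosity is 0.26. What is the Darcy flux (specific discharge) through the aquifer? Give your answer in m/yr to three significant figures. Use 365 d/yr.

60.0 m/yr

Hydraulic gradient i = (136.08 − 135.52) / 314 = 0.56 / 314 = 0.001783
Specific discharge q = 92.1 × 0.001783 = 0.1643 m/d
   = 0.1643 × 365 = 60.0 m/yr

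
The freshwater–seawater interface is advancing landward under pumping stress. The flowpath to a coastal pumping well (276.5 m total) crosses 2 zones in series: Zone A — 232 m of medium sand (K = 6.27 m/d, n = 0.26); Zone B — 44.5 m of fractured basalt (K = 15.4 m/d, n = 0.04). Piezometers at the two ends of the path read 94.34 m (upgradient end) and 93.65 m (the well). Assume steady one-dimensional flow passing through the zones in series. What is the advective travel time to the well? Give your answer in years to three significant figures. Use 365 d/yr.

9.84 years

Total head drop ΔH = 94.34 − 93.65 = 0.69 m
Steady 1-D flow in series ⇒ the Darcy flux q is identical in every zone and the zone head losses add (resistances L/K in series).
Σ(L/K) = 232/6.27 + 44.5/15.4 = 37.00 + 2.890 = 39.89 d
q = ΔH / Σ(L/K) = 0.69 / 39.89 = 0.01730 m/d (same in every zone)
Zone A: v = q/n = 0.01730/0.26 = 0.06653 m/d → t_A = 232/0.06653 = 3487 d
Zone B: v = q/n = 0.01730/0.04 = 0.4324 m/d → t_B = 44.5/0.4324 = 102.9 d
Total t = 3487 + 102.9 = 3590 d
   = 3590 / 365 = 9.84 yr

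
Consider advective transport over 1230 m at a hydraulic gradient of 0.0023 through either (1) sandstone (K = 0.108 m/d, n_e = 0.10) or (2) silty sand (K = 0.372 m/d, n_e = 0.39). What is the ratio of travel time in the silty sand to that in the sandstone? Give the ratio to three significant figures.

1.13

Unit 1 (sandstone): v = 0.108×0.0023/0.10 = 0.002484 m/d, t = 1230/0.002484 = 495200 d
Unit 2 (silty sand): v = 0.372×0.0023/0.39 = 0.002194 m/d, t = 1230/0.002194 = 560700 d
t(silty sand) / t(sandstone) = 560700/495200 = 1.13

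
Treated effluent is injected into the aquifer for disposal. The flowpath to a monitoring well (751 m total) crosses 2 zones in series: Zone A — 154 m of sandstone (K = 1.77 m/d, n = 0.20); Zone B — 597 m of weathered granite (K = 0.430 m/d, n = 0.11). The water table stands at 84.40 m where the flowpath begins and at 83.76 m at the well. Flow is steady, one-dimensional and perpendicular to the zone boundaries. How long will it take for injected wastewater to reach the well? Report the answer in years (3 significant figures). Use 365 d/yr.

609 years

Total head drop ΔH = 84.40 − 83.76 = 0.64 m
Steady 1-D flow in series ⇒ the Darcy flux q is identical in every zone and the zone head losses add (resistances L/K in series).
Σ(L/K) = 154/1.77 + 597/0.430 = 87.01 + 1388 = 1475 d
q = ΔH / Σ(L/K) = 0.64 / 1475 = 4.338e-4 m/d (same in every zone)
Zone A: v = q/n = 4.338e-4/0.20 = 0.002169 m/d → t_A = 154/0.002169 = 71000 d
Zone B: v = q/n = 4.338e-4/0.11 = 0.003944 m/d → t_B = 597/0.003944 = 151400 d
Total t = 71000 + 151400 = 222400 d
   = 222400 / 365 = 609 yr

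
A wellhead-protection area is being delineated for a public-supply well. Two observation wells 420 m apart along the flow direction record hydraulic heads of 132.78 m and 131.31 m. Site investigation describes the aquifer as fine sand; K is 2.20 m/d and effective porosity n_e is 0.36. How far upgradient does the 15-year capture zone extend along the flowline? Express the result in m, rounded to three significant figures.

117 m

Hydraulic gradient i = (132.78 − 131.31) / 420 = 1.47 / 420 = 0.003500
Specific discharge q = 2.20 × 0.003500 = 0.007700 m/d
Seepage velocity v = q / n = 0.007700 / 0.36 = 0.02139 m/d
T = 15 yr × 365 = 5475 d
L = v × T = 0.02139 × 5475 = 117.1 m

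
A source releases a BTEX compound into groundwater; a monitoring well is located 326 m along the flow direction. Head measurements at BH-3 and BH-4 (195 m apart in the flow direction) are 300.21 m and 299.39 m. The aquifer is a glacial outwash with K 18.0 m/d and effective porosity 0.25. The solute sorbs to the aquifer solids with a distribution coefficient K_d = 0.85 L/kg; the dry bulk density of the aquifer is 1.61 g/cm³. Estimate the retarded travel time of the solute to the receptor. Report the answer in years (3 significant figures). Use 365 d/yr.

Hydraulic gradient i = (300.21 − 299.39) / 195 = 0.82 / 195 = 0.004205
Specific discharge q = 18.0 × 0.004205 = 0.07569 m/d
Average linear velocity = 0.07569 / 0.25 = 0.3028 m/d
Retardation R = 1 + ρ_b·K_d/n = 1 + 1.61×0.85/0.25 = 6.474
Contaminant velocity v_c = v/R = 0.3028/6.474 = 0.04677 m/d
t = L/v_c = 326/0.04677 = 6971 d
   = 6971/365 = 19.1 yr

19.1 years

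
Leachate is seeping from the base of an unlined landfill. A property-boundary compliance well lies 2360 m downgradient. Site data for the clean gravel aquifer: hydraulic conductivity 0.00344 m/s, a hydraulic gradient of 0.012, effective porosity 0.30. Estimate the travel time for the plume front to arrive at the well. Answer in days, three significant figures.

K = 0.00344 m/s × 86400 s/d = 297.2 m/d
q = Ki = 297.2 × 0.012 = 3.567 m/d
v_s = q/n_e = 3.567/0.30 = 11.89 m/d
t = L / v = 2360 / 11.89 = 198.5 d

199 days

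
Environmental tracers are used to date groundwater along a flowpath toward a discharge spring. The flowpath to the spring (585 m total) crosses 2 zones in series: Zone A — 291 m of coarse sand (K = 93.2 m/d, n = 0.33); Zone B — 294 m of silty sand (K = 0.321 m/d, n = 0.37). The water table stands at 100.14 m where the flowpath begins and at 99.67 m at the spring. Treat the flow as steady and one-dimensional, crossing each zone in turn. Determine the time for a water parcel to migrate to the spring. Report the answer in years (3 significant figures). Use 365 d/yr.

Total head drop ΔH = 100.14 − 99.67 = 0.47 m
Steady 1-D flow in series ⇒ the Darcy flux q is identical in every zone and the zone head losses add (resistances L/K in series).
Σ(L/K) = 291/93.2 + 294/0.321 = 3.122 + 915.9 = 919.0 d
q = ΔH / Σ(L/K) = 0.47 / 919.0 = 5.114e-4 m/d (same in every zone)
Zone A: v = q/n = 5.114e-4/0.33 = 0.001550 m/d → t_A = 291/0.001550 = 187800 d
Zone B: v = q/n = 5.114e-4/0.37 = 0.001382 m/d → t_B = 294/0.001382 = 212700 d
Total t = 187800 + 212700 = 400500 d
   = 400500 / 365 = 1100 yr

1100 years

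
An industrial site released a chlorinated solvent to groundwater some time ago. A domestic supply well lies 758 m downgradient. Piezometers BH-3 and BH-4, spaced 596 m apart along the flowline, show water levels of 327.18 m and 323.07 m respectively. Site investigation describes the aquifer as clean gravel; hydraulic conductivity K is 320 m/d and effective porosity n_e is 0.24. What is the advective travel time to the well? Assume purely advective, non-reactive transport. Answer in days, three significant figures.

Hydraulic gradient i = (327.18 − 323.07) / 596 = 4.11 / 596 = 0.006896
Darcy flux q = K·i = 320 × 0.006896 = 2.207 m/d
Average linear velocity = 2.207 / 0.24 = 9.195 m/d
t = L / v = 758 / 9.195 = 82.44 d

82.4 days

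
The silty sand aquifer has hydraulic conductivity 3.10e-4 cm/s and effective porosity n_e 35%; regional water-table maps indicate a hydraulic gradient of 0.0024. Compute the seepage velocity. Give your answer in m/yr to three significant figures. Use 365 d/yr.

K = 3.10e-4 cm/s × 864 = 0.2678 m/d
Darcy flux q = K·i = 0.2678 × 0.0024 = 6.428e-4 m/d
v = Ki/n = 0.2678·0.0024/0.35 = 0.001837 m/d
   = 0.001837 × 365 = 0.670 m/yr

0.670 m/yr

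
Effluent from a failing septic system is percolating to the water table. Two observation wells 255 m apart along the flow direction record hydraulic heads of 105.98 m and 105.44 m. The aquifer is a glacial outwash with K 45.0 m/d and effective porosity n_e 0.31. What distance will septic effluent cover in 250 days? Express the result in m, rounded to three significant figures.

Hydraulic gradient i = (105.98 − 105.44) / 255 = 0.54 / 255 = 0.002118
Specific discharge q = 45.0 × 0.002118 = 0.09529 m/d
Average linear velocity = 0.09529 / 0.31 = 0.3074 m/d
L = v × T = 0.3074 × 250 = 76.85 m

76.9 m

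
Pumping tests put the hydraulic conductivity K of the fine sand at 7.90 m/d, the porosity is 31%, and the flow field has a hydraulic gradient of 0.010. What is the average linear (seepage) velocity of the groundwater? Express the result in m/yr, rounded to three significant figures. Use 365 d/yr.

q = Ki = 7.90 × 0.010 = 0.07900 m/d
Average linear velocity = 0.07900 / 0.31 = 0.2548 m/d
   = 0.2548 × 365 = 93.0 m/yr

93.0 m/yr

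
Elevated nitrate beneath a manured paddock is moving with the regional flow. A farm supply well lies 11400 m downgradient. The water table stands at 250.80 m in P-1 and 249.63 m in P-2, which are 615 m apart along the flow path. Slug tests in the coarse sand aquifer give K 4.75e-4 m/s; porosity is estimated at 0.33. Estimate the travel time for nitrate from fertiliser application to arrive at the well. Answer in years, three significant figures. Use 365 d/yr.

Hydraulic gradient i = (250.80 − 249.63) / 615 = 1.17 / 615 = 0.001902
K = 4.75e-4 m/s × 86400 s/d = 41.04 m/d
q = Ki = 41.04 × 0.001902 = 0.07808 m/d
Seepage velocity v = q / n = 0.07808 / 0.33 = 0.2366 m/d
t = L / v = 11400 / 0.2366 = 48180 d
   = 48180 / 365 = 132 yr

132 years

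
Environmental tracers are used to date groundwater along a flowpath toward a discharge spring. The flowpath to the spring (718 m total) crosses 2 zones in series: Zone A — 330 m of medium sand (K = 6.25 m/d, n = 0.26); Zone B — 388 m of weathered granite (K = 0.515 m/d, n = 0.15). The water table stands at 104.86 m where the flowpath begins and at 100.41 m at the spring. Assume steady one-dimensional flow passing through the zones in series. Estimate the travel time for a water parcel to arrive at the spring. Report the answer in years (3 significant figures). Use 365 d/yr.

71.5 years

Total head drop ΔH = 104.86 − 100.41 = 4.45 m
Steady 1-D flow in series ⇒ the Darcy flux q is identical in every zone and the zone head losses add (resistances L/K in series).
Σ(L/K) = 330/6.25 + 388/0.515 = 52.80 + 753.4 = 806.2 d
q = ΔH / Σ(L/K) = 4.45 / 806.2 = 0.005520 m/d (same in every zone)
Zone A: v = q/n = 0.005520/0.26 = 0.02123 m/d → t_A = 330/0.02123 = 15540 d
Zone B: v = q/n = 0.005520/0.15 = 0.03680 m/d → t_B = 388/0.03680 = 10540 d
Total t = 15540 + 10540 = 26090 d
   = 26090 / 365 = 71.5 yr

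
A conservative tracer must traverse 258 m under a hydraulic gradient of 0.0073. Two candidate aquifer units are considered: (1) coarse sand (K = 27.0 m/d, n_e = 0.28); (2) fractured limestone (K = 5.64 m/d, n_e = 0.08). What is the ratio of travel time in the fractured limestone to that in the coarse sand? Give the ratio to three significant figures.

Unit 1 (coarse sand): v = 27.0×0.0073/0.28 = 0.7039 m/d, t = 258/0.7039 = 366.5 d
Unit 2 (fractured limestone): v = 5.64×0.0073/0.08 = 0.5146 m/d, t = 258/0.5146 = 501.3 d
t(fractured limestone) / t(coarse sand) = 501.3/366.5 = 1.37

1.37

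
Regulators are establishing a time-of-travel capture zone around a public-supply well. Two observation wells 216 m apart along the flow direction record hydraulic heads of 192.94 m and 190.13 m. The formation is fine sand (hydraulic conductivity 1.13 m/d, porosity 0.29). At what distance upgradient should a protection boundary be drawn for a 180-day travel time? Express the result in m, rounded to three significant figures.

9.12 m

Hydraulic gradient i = (192.94 − 190.13) / 216 = 2.81 / 216 = 0.01301
Specific discharge q = 1.13 × 0.01301 = 0.01470 m/d
Seepage velocity v = q / n = 0.01470 / 0.29 = 0.05069 m/d
L = v × T = 0.05069 × 180 = 9.124 m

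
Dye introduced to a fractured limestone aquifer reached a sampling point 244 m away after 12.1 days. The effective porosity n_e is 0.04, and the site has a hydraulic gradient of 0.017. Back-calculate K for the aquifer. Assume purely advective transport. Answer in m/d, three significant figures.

47.4 m/d

v = L / t = 244 / 12.1 = 20.17 m/d
K = v · n / i = 20.17 × 0.04 / 0.017 = 47.4 m/d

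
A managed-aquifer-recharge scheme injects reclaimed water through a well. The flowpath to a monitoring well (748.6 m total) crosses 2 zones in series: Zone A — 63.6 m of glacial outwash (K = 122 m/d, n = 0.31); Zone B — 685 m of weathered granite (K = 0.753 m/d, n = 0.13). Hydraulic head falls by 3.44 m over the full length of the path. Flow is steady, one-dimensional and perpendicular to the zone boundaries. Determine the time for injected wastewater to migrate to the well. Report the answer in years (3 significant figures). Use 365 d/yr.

Steady 1-D flow in series ⇒ the Darcy flux q is identical in every zone and the zone head losses add (resistances L/K in series).
Σ(L/K) = 63.6/122 + 685/0.753 = 0.5213 + 909.7 = 910.2 d
q = ΔH / Σ(L/K) = 3.44 / 910.2 = 0.003779 m/d (same in every zone)
Zone A: v = q/n = 0.003779/0.31 = 0.01219 m/d → t_A = 63.6/0.01219 = 5217 d
Zone B: v = q/n = 0.003779/0.13 = 0.02907 m/d → t_B = 685/0.02907 = 23560 d
Total t = 5217 + 23560 = 28780 d
   = 28780 / 365 = 78.8 yr

78.8 years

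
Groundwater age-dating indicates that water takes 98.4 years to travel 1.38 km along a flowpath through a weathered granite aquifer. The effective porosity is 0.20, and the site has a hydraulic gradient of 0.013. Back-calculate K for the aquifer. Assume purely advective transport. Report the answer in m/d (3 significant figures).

0.591 m/d

t = 98.4 years = 35920 d
L = 1.38 km = 1380 m
v = L / t = 1380 / 35920 = 0.03842 m/d
K = v · n / i = 0.03842 × 0.20 / 0.013 = 0.591 m/d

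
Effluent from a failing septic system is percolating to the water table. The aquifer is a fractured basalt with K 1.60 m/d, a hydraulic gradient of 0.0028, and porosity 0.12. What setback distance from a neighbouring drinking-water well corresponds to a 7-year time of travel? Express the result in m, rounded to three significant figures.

Specific discharge q = 1.60 × 0.0028 = 0.004480 m/d
v_s = q/n_e = 0.004480/0.12 = 0.03733 m/d
T = 7 yr × 365 = 2555 d
L = v × T = 0.03733 × 2555 = 95.39 m

95.4 m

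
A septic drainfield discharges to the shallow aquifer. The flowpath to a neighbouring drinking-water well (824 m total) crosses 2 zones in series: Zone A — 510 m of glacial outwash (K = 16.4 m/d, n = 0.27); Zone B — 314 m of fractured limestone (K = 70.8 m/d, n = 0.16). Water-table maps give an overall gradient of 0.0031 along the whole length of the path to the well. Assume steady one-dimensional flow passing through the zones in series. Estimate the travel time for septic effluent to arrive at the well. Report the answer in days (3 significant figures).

2610 days

For zones in series the flux q is common to all zones; the equivalent conductivity is the harmonic (thickness-weighted) mean, K_eq = L_total / Σ(L_j/K_j).
Σ(L/K) = 510/16.4 + 314/70.8 = 31.10 + 4.435 = 35.53 d
K_eq = L_total / Σ(L/K) = 824 / 35.53 = 23.19 m/d
q = K_eq · i = 23.19 × 0.0031 = 0.07189 m/d (same in every zone)
Zone A: v = q/n = 0.07189/0.27 = 0.2663 m/d → t_A = 510/0.2663 = 1915 d
Zone B: v = q/n = 0.07189/0.16 = 0.4493 m/d → t_B = 314/0.4493 = 698.9 d
Total t = 1915 + 698.9 = 2614 d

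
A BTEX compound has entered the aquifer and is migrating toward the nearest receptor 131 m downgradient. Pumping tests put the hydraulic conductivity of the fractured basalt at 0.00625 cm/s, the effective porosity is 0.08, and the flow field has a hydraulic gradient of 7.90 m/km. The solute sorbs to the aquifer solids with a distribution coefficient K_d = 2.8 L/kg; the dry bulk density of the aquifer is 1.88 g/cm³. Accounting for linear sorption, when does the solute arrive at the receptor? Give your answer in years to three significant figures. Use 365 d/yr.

45.0 years

K = 0.00625 cm/s × 864 = 5.400 m/d
Darcy flux q = K·i = 5.400 × 0.0079 = 0.04266 m/d
v = Ki/n = 5.400·0.0079/0.08 = 0.5333 m/d
Retardation R = 1 + ρ_b·K_d/n = 1 + 1.88×2.8/0.08 = 66.80
Contaminant velocity v_c = v/R = 0.5333/66.80 = 0.007983 m/d
t = L/v_c = 131/0.007983 = 16410 d
   = 16410/365 = 45.0 yr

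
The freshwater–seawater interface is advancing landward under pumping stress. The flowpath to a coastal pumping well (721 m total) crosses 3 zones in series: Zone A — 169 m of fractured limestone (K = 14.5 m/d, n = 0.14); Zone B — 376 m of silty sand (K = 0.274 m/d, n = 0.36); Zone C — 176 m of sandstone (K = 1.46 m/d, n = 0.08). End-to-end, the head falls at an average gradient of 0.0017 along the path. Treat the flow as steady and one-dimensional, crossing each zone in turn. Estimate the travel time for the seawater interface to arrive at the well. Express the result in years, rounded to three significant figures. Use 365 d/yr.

Steady 1-D flow in series ⇒ the Darcy flux q is identical in every zone and the zone head losses add (resistances L/K in series).
Σ(L/K) = 169/14.5 + 376/0.274 + 176/1.46 = 11.66 + 1372 + 120.5 = 1504 d
K_eq = L_total / Σ(L/K) = 721 / 1504 = 0.4792 m/d
q = K_eq · i = 0.4792 × 0.0017 = 8.147e-4 m/d (same in every zone)
Zone A: v = q/n = 8.147e-4/0.14 = 0.005819 m/d → t_A = 169/0.005819 = 29040 d
Zone B: v = q/n = 8.147e-4/0.36 = 0.002263 m/d → t_B = 376/0.002263 = 166100 d
Zone C: v = q/n = 8.147e-4/0.08 = 0.01018 m/d → t_C = 176/0.01018 = 17280 d
Total t = 29040 + 166100 + 17280 = 212500 d
   = 212500 / 365 = 582 yr

582 years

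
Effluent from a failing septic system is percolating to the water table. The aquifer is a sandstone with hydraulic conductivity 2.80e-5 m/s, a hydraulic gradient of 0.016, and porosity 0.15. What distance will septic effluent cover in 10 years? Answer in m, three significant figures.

942 m

K = 2.80e-5 m/s × 86400 s/d = 2.419 m/d
Specific discharge q = 2.419 × 0.016 = 0.03871 m/d
v = Ki/n = 2.419·0.016/0.15 = 0.2580 m/d
T = 10 yr × 365 = 3650 d
L = v × T = 0.2580 × 3650 = 941.9 m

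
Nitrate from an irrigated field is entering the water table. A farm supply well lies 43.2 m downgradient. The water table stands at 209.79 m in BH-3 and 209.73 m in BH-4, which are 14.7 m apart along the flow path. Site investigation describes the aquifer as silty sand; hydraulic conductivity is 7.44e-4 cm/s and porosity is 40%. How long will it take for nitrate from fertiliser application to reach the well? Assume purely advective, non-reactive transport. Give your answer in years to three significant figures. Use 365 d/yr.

Hydraulic gradient i = (209.79 − 209.73) / 14.7 = 0.06 / 14.7 = 0.004082
K = 7.44e-4 cm/s × 864 = 0.6428 m/d
Darcy flux q = K·i = 0.6428 × 0.004082 = 0.002624 m/d
v = Ki/n = 0.6428·0.004082/0.40 = 0.006559 m/d
t = L / v = 43.2 / 0.006559 = 6586 d
   = 6586 / 365 = 18.0 yr

18.0 years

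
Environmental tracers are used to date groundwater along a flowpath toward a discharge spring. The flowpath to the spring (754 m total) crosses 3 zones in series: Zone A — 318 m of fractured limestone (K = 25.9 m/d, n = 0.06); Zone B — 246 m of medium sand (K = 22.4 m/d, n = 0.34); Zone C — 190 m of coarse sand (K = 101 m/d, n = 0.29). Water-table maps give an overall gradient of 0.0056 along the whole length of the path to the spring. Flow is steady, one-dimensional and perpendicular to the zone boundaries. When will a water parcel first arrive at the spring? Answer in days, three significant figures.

For zones in series the flux q is common to all zones; the equivalent conductivity is the harmonic (thickness-weighted) mean, K_eq = L_total / Σ(L_j/K_j).
Σ(L/K) = 318/25.9 + 246/22.4 + 190/101 = 12.28 + 10.98 + 1.881 = 25.14 d
K_eq = L_total / Σ(L/K) = 754 / 25.14 = 29.99 m/d
q = K_eq · i = 29.99 × 0.0056 = 0.1679 m/d (same in every zone)
Zone A: v = q/n = 0.1679/0.06 = 2.799 m/d → t_A = 318/2.799 = 113.6 d
Zone B: v = q/n = 0.1679/0.34 = 0.4940 m/d → t_B = 246/0.4940 = 498.0 d
Zone C: v = q/n = 0.1679/0.29 = 0.5791 m/d → t_C = 190/0.5791 = 328.1 d
Total t = 113.6 + 498.0 + 328.1 = 939.7 d

940 days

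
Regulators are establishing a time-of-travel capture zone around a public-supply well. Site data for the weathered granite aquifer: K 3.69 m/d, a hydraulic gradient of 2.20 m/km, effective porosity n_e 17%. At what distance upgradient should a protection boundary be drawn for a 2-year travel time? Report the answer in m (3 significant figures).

Darcy flux q = K·i = 3.69 × 0.0022 = 0.008118 m/d
Seepage velocity v = q / n = 0.008118 / 0.17 = 0.04775 m/d
T = 2 yr × 365 = 730 d
L = v × T = 0.04775 × 730 = 34.86 m

34.9 m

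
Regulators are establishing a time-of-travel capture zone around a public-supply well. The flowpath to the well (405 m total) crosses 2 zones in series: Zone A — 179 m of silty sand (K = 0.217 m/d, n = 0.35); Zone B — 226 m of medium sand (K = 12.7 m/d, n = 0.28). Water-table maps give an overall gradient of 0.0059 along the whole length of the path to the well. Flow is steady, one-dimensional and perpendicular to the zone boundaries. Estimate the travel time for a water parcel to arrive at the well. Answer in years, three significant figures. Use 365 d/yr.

122 years

For zones in series the flux q is common to all zones; the equivalent conductivity is the harmonic (thickness-weighted) mean, K_eq = L_total / Σ(L_j/K_j).
Σ(L/K) = 179/0.217 + 226/12.7 = 824.9 + 17.80 = 842.7 d
K_eq = L_total / Σ(L/K) = 405 / 842.7 = 0.4806 m/d
q = K_eq · i = 0.4806 × 0.0059 = 0.002836 m/d (same in every zone)
Zone A: v = q/n = 0.002836/0.35 = 0.008102 m/d → t_A = 179/0.008102 = 22090 d
Zone B: v = q/n = 0.002836/0.28 = 0.01013 m/d → t_B = 226/0.01013 = 22320 d
Total t = 22090 + 22320 = 44410 d
   = 44410 / 365 = 122 yr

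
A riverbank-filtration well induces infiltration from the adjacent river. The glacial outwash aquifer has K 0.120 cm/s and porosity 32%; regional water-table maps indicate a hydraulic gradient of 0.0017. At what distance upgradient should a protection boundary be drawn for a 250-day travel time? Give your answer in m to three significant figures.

138 m

K = 0.120 cm/s × 864 = 103.7 m/d
Specific discharge q = 103.7 × 0.0017 = 0.1763 m/d
Average linear velocity = 0.1763 / 0.32 = 0.5508 m/d
L = v × T = 0.5508 × 250 = 137.7 m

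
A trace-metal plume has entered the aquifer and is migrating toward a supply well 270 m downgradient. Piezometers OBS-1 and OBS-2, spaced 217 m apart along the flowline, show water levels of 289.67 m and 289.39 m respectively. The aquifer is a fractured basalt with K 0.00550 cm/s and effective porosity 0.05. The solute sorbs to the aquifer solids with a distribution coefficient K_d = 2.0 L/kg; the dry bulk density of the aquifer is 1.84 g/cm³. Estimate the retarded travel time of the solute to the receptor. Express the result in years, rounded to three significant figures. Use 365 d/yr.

Hydraulic gradient i = (289.67 − 289.39) / 217 = 0.28 / 217 = 0.001290
K = 0.00550 cm/s × 864 = 4.752 m/d
Darcy flux q = K·i = 4.752 × 0.001290 = 0.006132 m/d
Average linear velocity = 0.006132 / 0.05 = 0.1226 m/d
Retardation R = 1 + ρ_b·K_d/n = 1 + 1.84×2.0/0.05 = 74.60
Contaminant velocity v_c = v/R = 0.1226/74.60 = 0.001644 m/d
t = L/v_c = 270/0.001644 = 164200 d
   = 164200/365 = 450 yr

450 years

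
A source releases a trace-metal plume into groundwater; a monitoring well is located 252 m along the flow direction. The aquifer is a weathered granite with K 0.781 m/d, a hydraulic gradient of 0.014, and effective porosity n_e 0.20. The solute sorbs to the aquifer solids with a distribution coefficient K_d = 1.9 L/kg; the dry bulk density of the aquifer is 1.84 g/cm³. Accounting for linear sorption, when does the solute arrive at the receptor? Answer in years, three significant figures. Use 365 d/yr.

Specific discharge q = 0.781 × 0.014 = 0.01093 m/d
v = Ki/n = 0.781·0.014/0.20 = 0.05467 m/d
Retardation R = 1 + ρ_b·K_d/n = 1 + 1.84×1.9/0.20 = 18.48
Contaminant velocity v_c = v/R = 0.05467/18.48 = 0.002958 m/d
t = L/v_c = 252/0.002958 = 85180 d
   = 85180/365 = 233 yr

233 years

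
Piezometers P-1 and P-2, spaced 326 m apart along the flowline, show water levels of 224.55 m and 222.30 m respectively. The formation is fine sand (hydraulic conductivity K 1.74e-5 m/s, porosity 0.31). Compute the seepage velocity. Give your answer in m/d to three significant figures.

Hydraulic gradient i = (224.55 − 222.30) / 326 = 2.25 / 326 = 0.006902
K = 1.74e-5 m/s × 86400 s/d = 1.503 m/d
q = Ki = 1.503 × 0.006902 = 0.01038 m/d
Average linear velocity = 0.01038 / 0.31 = 0.03347 m/d

0.0335 m/d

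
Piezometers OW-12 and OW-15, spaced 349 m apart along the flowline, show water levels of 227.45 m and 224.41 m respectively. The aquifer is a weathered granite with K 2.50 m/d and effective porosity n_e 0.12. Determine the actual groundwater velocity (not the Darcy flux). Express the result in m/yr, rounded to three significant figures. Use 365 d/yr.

66.2 m/yr

Hydraulic gradient i = (227.45 − 224.41) / 349 = 3.04 / 349 = 0.008711
Specific discharge q = 2.50 × 0.008711 = 0.02178 m/d
Seepage velocity v = q / n = 0.02178 / 0.12 = 0.1815 m/d
   = 0.1815 × 365 = 66.2 m/yr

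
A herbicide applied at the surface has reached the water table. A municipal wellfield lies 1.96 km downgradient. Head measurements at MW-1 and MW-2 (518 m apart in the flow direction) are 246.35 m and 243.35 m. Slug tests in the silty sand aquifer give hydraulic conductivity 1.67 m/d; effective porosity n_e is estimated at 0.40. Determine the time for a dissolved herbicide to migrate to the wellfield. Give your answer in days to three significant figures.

Hydraulic gradient i = (246.35 − 243.35) / 518 = 3.00 / 518 = 0.005792
q = Ki = 1.67 × 0.005792 = 0.009672 m/d
Average linear velocity = 0.009672 / 0.40 = 0.02418 m/d
L = 1.96 km = 1960 m
t = L / v = 1960 / 0.02418 = 81060 d

81100 days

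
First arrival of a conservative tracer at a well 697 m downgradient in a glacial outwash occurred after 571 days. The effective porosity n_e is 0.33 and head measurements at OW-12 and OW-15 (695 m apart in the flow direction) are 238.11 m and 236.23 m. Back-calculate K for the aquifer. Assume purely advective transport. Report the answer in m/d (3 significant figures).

Hydraulic gradient i = (238.11 − 236.23) / 695 = 1.88 / 695 = 0.002705
v = L / t = 697 / 571 = 1.221 m/d
K = v · n / i = 1.221 × 0.33 / 0.002705 = 149 m/d

149 m/d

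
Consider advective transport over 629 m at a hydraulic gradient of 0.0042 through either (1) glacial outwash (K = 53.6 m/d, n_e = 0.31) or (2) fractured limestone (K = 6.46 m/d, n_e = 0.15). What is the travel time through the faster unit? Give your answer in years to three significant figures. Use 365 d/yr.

Unit 1 (glacial outwash): v = 53.6×0.0042/0.31 = 0.7262 m/d, t = 629/0.7262 = 866.2 d
Unit 2 (fractured limestone): v = 6.46×0.0042/0.15 = 0.1809 m/d, t = 629/0.1809 = 3477 d
Faster: 866.2 d / 365 = 2.37 yr

2.37 years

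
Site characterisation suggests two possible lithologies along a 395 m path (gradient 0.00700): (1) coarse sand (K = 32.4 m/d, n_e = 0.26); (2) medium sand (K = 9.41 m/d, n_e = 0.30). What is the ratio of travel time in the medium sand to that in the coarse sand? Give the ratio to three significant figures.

Unit 1 (coarse sand): v = 32.4×0.0070/0.26 = 0.8723 m/d, t = 395/0.8723 = 452.8 d
Unit 2 (medium sand): v = 9.41×0.0070/0.30 = 0.2196 m/d, t = 395/0.2196 = 1799 d
t(medium sand) / t(coarse sand) = 1799/452.8 = 3.97

3.97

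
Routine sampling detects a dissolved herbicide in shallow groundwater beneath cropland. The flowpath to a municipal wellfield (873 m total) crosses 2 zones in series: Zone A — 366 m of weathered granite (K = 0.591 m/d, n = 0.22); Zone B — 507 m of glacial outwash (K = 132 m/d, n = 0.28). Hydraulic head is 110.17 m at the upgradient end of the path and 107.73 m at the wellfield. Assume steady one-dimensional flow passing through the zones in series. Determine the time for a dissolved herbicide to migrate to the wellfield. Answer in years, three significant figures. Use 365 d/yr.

156 years

Total head drop ΔH = 110.17 − 107.73 = 2.44 m
Continuity: the same q passes through each zone, so ΔH = q·Σ(L_j/K_j) — the zones act as resistances in series.
Σ(L/K) = 366/0.591 + 507/132 = 619.3 + 3.841 = 623.1 d
q = ΔH / Σ(L/K) = 2.44 / 623.1 = 0.003916 m/d (same in every zone)
Zone A: v = q/n = 0.003916/0.22 = 0.01780 m/d → t_A = 366/0.01780 = 20560 d
Zone B: v = q/n = 0.003916/0.28 = 0.01398 m/d → t_B = 507/0.01398 = 36250 d
Total t = 20560 + 36250 = 56820 d
   = 56820 / 365 = 156 yr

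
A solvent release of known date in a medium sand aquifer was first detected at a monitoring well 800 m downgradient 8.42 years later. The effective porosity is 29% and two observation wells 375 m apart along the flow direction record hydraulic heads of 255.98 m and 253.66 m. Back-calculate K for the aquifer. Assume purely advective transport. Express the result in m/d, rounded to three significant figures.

Hydraulic gradient i = (255.98 − 253.66) / 375 = 2.32 / 375 = 0.006187
t = 8.42 years = 3073 d
v = L / t = 800 / 3073 = 0.2603 m/d
K = v · n / i = 0.2603 × 0.29 / 0.006187 = 12.2 m/d

12.2 m/d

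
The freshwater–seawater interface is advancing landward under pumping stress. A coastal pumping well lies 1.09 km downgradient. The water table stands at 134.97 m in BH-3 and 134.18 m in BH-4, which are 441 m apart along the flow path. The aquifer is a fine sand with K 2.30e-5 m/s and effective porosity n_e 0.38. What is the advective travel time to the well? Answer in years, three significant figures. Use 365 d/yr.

Hydraulic gradient i = (134.97 − 134.18) / 441 = 0.79 / 441 = 0.001791
K = 2.30e-5 m/s × 86400 s/d = 1.987 m/d
Darcy flux q = K·i = 1.987 × 0.001791 = 0.003560 m/d
Seepage velocity v = q / n = 0.003560 / 0.38 = 0.009368 m/d
L = 1.09 km = 1090 m
t = L / v = 1090 / 0.009368 = 116400 d
   = 116400 / 365 = 319 yr

319 years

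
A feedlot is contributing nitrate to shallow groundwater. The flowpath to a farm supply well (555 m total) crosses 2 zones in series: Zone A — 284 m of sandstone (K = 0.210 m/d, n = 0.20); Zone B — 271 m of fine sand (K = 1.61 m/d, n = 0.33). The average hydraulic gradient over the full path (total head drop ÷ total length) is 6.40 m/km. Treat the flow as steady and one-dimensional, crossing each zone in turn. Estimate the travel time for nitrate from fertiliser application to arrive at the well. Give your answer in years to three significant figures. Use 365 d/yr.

Continuity: the same q passes through each zone, so ΔH = q·Σ(L_j/K_j) — the zones act as resistances in series.
Σ(L/K) = 284/0.210 + 271/1.61 = 1352 + 168.3 = 1521 d
K_eq = L_total / Σ(L/K) = 555 / 1521 = 0.3650 m/d
q = K_eq · i = 0.3650 × 0.0064 = 0.002336 m/d (same in every zone)
Zone A: v = q/n = 0.002336/0.20 = 0.01168 m/d → t_A = 284/0.01168 = 24320 d
Zone B: v = q/n = 0.002336/0.33 = 0.007078 m/d → t_B = 271/0.007078 = 38290 d
Total t = 24320 + 38290 = 62600 d
   = 62600 / 365 = 172 yr

172 years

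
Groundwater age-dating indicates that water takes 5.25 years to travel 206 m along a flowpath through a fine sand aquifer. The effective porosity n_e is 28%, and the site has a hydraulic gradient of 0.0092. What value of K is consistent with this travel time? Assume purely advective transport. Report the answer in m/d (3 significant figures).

t = 5.25 years = 1916 d
v = L / t = 206 / 1916 = 0.1075 m/d
K = v · n / i = 0.1075 × 0.28 / 0.0092 = 3.27 m/d

3.27 m/d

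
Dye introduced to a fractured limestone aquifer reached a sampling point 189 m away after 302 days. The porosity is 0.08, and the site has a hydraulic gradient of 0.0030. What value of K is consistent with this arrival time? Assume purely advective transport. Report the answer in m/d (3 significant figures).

v = L / t = 189 / 302 = 0.6258 m/d
K = v · n / i = 0.6258 × 0.08 / 0.0030 = 16.7 m/d

16.7 m/d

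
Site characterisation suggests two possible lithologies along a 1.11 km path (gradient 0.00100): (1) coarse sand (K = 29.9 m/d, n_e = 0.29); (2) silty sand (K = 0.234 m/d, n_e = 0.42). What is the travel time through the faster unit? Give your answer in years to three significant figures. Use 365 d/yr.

29.5 years

Unit 1 (coarse sand): v = 29.9×0.0010/0.29 = 0.1031 m/d, t = 1110/0.1031 = 10770 d
Unit 2 (silty sand): v = 0.234×0.0010/0.42 = 5.571e-4 m/d, t = 1110/5.571e-4 = 1.992e6 d
Faster: 10770 d / 365 = 29.5 yr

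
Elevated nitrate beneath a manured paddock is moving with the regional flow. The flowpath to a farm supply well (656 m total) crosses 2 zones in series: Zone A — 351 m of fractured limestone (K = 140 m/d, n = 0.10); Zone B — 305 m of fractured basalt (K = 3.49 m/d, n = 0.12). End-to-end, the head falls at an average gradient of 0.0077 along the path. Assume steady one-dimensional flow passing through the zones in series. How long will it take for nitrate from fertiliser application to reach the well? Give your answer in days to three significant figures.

Steady 1-D flow in series ⇒ the Darcy flux q is identical in every zone and the zone head losses add (resistances L/K in series).
Σ(L/K) = 351/140 + 305/3.49 = 2.507 + 87.39 = 89.90 d
K_eq = L_total / Σ(L/K) = 656 / 89.90 = 7.297 m/d
q = K_eq · i = 7.297 × 0.0077 = 0.05619 m/d (same in every zone)
Zone A: v = q/n = 0.05619/0.10 = 0.5619 m/d → t_A = 351/0.5619 = 624.7 d
Zone B: v = q/n = 0.05619/0.12 = 0.4682 m/d → t_B = 305/0.4682 = 651.4 d
Total t = 624.7 + 651.4 = 1276 d

1280 days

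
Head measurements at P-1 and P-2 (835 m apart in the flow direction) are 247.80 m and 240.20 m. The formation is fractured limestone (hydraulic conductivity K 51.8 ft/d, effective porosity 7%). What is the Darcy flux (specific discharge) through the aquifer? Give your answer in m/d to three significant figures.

Hydraulic gradient i = (247.80 − 240.20) / 835 = 7.60 / 835 = 0.009102
K = 51.8 ft/d × 0.3048 = 15.79 m/d
q = Ki = 15.79 × 0.009102 = 0.1437 m/d

0.144 m/d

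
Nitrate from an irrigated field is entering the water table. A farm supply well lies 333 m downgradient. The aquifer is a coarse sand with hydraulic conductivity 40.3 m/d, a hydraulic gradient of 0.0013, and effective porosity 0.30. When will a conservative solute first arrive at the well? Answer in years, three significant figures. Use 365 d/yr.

5.22 years

q = Ki = 40.3 × 0.0013 = 0.05239 m/d
Seepage velocity v = q / n = 0.05239 / 0.30 = 0.1746 m/d
t = L / v = 333 / 0.1746 = 1907 d
   = 1907 / 365 = 5.22 yr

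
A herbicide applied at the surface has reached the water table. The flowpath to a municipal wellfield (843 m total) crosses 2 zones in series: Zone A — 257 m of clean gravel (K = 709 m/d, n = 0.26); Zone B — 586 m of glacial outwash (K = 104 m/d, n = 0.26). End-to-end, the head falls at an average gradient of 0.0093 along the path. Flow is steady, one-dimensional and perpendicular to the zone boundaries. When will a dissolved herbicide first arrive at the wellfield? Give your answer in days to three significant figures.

For zones in series the flux q is common to all zones; the equivalent conductivity is the harmonic (thickness-weighted) mean, K_eq = L_total / Σ(L_j/K_j).
Σ(L/K) = 257/709 + 586/104 = 0.3625 + 5.635 = 5.997 d
K_eq = L_total / Σ(L/K) = 843 / 5.997 = 140.6 m/d
q = K_eq · i = 140.6 × 0.0093 = 1.307 m/d (same in every zone)
Zone A: v = q/n = 1.307/0.26 = 5.028 m/d → t_A = 257/5.028 = 51.11 d
Zone B: v = q/n = 1.307/0.26 = 5.028 m/d → t_B = 586/5.028 = 116.5 d
Total t = 51.11 + 116.5 = 167.7 d

168 days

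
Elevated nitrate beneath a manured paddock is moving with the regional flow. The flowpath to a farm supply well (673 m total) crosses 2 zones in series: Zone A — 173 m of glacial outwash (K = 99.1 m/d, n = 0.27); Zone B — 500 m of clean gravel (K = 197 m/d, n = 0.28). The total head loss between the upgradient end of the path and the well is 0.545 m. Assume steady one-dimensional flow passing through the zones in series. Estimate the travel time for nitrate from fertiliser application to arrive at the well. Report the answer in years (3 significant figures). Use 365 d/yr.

4.02 years

Steady 1-D flow in series ⇒ the Darcy flux q is identical in every zone and the zone head losses add (resistances L/K in series).
Σ(L/K) = 173/99.1 + 500/197 = 1.746 + 2.538 = 4.284 d
q = ΔH / Σ(L/K) = 0.545 / 4.284 = 0.1272 m/d (same in every zone)
Zone A: v = q/n = 0.1272/0.27 = 0.4712 m/d → t_A = 173/0.4712 = 367.1 d
Zone B: v = q/n = 0.1272/0.28 = 0.4544 m/d → t_B = 500/0.4544 = 1100 d
Total t = 367.1 + 1100 = 1468 d
   = 1468 / 365 = 4.02 yr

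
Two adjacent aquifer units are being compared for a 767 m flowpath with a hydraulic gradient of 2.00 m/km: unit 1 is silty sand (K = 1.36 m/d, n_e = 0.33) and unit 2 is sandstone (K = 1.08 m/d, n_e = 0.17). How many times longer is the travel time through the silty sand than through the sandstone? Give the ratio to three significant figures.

1.54

Unit 1 (silty sand): v = 1.36×0.0020/0.33 = 0.008242 m/d, t = 767/0.008242 = 93060 d
Unit 2 (sandstone): v = 1.08×0.0020/0.17 = 0.01271 m/d, t = 767/0.01271 = 60370 d
t(silty sand) / t(sandstone) = 93060/60370 = 1.54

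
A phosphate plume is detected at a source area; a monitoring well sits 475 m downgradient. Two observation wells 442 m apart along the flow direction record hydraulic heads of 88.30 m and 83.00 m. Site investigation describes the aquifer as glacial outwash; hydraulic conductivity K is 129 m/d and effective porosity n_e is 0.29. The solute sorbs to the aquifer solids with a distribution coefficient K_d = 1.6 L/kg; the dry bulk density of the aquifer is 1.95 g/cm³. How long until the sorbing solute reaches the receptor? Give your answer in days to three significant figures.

Hydraulic gradient i = (88.30 − 83.00) / 442 = 5.30 / 442 = 0.01199
Darcy flux q = K·i = 129 × 0.01199 = 1.547 m/d
Seepage velocity v = q / n = 1.547 / 0.29 = 5.334 m/d
Retardation R = 1 + ρ_b·K_d/n = 1 + 1.95×1.6/0.29 = 11.76
Contaminant velocity v_c = v/R = 5.334/11.76 = 0.4536 m/d
t = L/v_c = 475/0.4536 = 1047 d

1050 days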